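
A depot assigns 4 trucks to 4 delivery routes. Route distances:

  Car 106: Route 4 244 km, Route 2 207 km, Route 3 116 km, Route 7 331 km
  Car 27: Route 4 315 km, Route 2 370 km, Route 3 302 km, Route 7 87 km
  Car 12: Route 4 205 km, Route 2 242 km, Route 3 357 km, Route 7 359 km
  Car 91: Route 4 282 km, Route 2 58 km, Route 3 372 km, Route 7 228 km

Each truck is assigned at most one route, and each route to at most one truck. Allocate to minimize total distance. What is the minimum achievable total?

Min total: 466 km

Treat this as an assignment problem: match each truck to one route.
Optimal: Car 106→Route 3 (116 km), Car 27→Route 7 (87 km), Car 12→Route 4 (205 km), Car 91→Route 2 (58 km) — total 116+87+205+58 = 466 km.
Swapping Car 91↔Car 106 (Car 91→Route 3 372 km, Car 106→Route 2 207 km) adds 405.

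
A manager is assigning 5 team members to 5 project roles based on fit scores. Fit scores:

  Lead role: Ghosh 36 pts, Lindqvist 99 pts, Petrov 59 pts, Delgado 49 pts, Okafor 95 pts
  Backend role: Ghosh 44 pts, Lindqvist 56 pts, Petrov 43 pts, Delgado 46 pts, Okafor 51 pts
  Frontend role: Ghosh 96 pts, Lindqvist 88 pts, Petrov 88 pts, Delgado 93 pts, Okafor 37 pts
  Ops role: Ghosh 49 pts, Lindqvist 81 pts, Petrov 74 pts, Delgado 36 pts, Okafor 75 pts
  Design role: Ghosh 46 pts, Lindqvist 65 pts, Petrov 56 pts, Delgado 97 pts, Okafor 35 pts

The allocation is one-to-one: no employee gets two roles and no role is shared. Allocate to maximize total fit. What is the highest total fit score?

Max total: 418 pts

Optimal: Ghosh→Frontend role (96 pts), Lindqvist→Backend role (56 pts), Petrov→Ops role (74 pts), Delgado→Design role (97 pts), Okafor→Lead role (95 pts) — total 96+56+74+97+95 = 418 pts.
Every other assignment is strictly worse.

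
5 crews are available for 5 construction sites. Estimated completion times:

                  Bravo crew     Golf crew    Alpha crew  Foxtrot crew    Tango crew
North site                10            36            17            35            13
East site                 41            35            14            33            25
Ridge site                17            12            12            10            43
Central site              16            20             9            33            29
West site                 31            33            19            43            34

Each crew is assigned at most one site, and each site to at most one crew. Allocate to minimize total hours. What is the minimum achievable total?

Minimum total: 84 hours

Optimal: Bravo crew→North site (10 hours), Golf crew→Central site (20 hours), Alpha crew→West site (19 hours), Foxtrot crew→Ridge site (10 hours), Tango crew→East site (25 hours) — total 10+20+19+10+25 = 84 hours.
Row-greedy (each crew in turn takes its cheapest remaining site) gives 98 hours, worse by 14.
Next-best assignment: Bravo crew→Central site, Golf crew→West site, Alpha crew→East site, Foxtrot crew→Ridge site, Tango crew→North site = 86 hours.
Swapping Bravo crew↔Alpha crew (Bravo crew→West site 31 hours, Alpha crew→North site 17 hours) adds 19.
Checked against all permutations: 84 hours is optimal.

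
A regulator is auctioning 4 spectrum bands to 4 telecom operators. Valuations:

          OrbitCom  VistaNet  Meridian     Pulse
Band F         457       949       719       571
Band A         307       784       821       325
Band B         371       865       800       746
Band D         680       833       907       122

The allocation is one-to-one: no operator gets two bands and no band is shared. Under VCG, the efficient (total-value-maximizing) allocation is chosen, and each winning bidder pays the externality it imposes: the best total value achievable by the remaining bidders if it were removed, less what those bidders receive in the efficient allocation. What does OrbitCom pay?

Efficient allocation: OrbitCom→Band D ($680M), VistaNet→Band F ($949M), Meridian→Band A ($821M), Pulse→Band B ($746M); total welfare W = $3196M.
OrbitCom receives Band D at value $680M, so the others get W − 680 = $2516M.
Without OrbitCom: best allocation of the remaining 3 bidders over all 4 bands is VistaNet→Band F ($949M), Meridian→Band D ($907M), Pulse→Band B ($746M), total $2602M.
VCG payment = (others' best without OrbitCom) − (others' welfare with OrbitCom) = 2602 − 2516 = $86M.

OrbitCom pays $86M.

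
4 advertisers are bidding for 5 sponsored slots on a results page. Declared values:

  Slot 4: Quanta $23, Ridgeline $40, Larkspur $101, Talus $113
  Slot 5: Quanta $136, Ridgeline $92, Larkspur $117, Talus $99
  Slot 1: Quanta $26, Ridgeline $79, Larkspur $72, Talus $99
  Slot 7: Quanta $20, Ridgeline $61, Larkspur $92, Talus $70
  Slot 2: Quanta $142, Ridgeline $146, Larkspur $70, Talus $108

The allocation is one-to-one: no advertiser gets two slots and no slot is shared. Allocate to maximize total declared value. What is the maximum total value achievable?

Maximum total: $487

Treat this as an assignment problem: match each advertiser to one slot.
Optimal: Quanta→Slot 5 ($136), Ridgeline→Slot 2 ($146), Larkspur→Slot 7 ($92), Talus→Slot 4 ($113) — total 136+146+92+113 = $487.
Row-greedy (each advertiser in turn takes its best remaining slot) gives $434, worse by 53.
Swapping Talus↔Ridgeline (Talus→Slot 2 $108, Ridgeline→Slot 4 $40) loses 111.
Every other assignment is strictly worse.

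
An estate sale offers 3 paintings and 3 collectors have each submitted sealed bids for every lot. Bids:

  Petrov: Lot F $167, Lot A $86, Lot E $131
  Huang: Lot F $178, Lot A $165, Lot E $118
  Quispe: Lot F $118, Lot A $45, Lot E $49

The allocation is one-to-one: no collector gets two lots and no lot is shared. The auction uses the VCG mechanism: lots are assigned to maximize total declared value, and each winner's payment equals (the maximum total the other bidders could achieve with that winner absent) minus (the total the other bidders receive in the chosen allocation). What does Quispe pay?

Quispe pays $36.

Efficient allocation: Petrov→Lot E ($131), Huang→Lot A ($165), Quispe→Lot F ($118); total welfare W = $414.
Quispe receives Lot F at value $118, so the others get W − 118 = $296.
Without Quispe: best allocation of the remaining 2 bidders over all 3 lots is Petrov→Lot F ($167), Huang→Lot A ($165), total $332.
VCG payment = (others' best without Quispe) − (others' welfare with Quispe) = 332 − 296 = $36.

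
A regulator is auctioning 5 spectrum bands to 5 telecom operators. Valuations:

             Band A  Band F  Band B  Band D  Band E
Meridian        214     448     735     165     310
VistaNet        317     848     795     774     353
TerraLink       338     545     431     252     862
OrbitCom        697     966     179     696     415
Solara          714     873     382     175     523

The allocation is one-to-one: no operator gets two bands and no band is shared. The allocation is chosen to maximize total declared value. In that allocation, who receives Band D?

Optimal: Meridian→Band B ($735M), VistaNet→Band D ($774M), TerraLink→Band E ($862M), OrbitCom→Band F ($966M), Solara→Band A ($714M) — total 735+774+862+966+714 = $4051M.
Column-greedy (each band in turn goes to its best remaining operator) gives $3037M, worse by 1014.
Next-best assignment: Meridian→Band B, VistaNet→Band D, TerraLink→Band E, OrbitCom→Band A, Solara→Band F = $3941M.
VistaNet's own top band is Band F ($848M), but forcing VistaNet→Band F and reassigning the rest optimally gives only $3855M — worse by 196.

VistaNet receives Band D.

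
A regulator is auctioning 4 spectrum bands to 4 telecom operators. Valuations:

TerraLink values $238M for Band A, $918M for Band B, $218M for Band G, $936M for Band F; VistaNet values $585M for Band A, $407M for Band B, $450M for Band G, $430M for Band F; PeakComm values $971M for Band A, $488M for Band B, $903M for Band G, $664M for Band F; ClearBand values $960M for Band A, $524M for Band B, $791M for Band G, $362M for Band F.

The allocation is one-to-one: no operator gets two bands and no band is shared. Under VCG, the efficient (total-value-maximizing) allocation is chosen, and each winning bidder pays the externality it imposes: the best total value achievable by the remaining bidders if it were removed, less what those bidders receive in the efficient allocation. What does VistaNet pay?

VistaNet pays $18M.

Efficient allocation: TerraLink→Band B ($918M), VistaNet→Band F ($430M), PeakComm→Band G ($903M), ClearBand→Band A ($960M); total welfare W = $3211M.
VistaNet receives Band F at value $430M, so the others get W − 430 = $2781M.
Without VistaNet: best allocation of the remaining 3 bidders over all 4 bands is TerraLink→Band F ($936M), PeakComm→Band G ($903M), ClearBand→Band A ($960M), total $2799M.
VCG payment = (others' best without VistaNet) − (others' welfare with VistaNet) = 2799 − 2781 = $18M.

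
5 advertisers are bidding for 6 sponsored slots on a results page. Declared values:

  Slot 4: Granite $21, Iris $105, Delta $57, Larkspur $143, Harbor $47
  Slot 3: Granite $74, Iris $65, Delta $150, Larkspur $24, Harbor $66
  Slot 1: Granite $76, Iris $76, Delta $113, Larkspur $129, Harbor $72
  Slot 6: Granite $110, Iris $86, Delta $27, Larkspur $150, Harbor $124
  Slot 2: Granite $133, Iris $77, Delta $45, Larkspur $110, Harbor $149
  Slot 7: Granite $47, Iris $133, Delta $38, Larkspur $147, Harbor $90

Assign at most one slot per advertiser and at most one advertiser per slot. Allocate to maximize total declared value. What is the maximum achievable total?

Max total: $685

Optimal: Granite→Slot 6 ($110), Iris→Slot 7 ($133), Delta→Slot 3 ($150), Larkspur→Slot 4 ($143), Harbor→Slot 2 ($149) — total 110+133+150+143+149 = $685.
Every other assignment is strictly worse.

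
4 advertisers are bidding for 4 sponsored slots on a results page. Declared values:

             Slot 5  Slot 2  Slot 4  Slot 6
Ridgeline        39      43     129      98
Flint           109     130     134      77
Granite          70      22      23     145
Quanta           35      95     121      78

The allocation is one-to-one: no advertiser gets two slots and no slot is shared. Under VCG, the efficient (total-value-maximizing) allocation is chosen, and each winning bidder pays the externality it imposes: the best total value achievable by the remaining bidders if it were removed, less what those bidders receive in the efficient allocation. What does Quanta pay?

Efficient allocation: Ridgeline→Slot 4 ($129), Flint→Slot 5 ($109), Granite→Slot 6 ($145), Quanta→Slot 2 ($95); total welfare W = $478.
Quanta receives Slot 2 at value $95, so the others get W − 95 = $383.
Without Quanta: best allocation of the remaining 3 bidders over all 4 slots is Ridgeline→Slot 4 ($129), Flint→Slot 2 ($130), Granite→Slot 6 ($145), total $404.
VCG payment = (others' best without Quanta) − (others' welfare with Quanta) = 404 − 383 = $21.

Quanta pays $21.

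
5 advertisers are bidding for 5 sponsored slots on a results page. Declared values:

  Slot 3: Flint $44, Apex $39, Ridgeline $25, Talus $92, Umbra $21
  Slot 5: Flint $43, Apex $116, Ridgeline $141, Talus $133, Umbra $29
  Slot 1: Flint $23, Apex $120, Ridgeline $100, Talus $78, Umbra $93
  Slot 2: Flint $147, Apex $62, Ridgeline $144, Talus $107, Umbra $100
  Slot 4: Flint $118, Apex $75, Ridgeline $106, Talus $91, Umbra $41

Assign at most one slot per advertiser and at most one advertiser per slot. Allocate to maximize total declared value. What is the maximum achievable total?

Max total: $571

This is the linear assignment problem.
Optimal: Flint→Slot 4 ($118), Apex→Slot 1 ($120), Ridgeline→Slot 5 ($141), Talus→Slot 3 ($92), Umbra→Slot 2 ($100) — total 118+120+141+92+100 = $571.
Row-greedy (each advertiser in turn takes its best remaining slot) gives $541, worse by 30.
Swapping Flint↔Talus (Flint→Slot 3 $44, Talus→Slot 4 $91) loses 75.
Checked against all permutations: $571 is optimal.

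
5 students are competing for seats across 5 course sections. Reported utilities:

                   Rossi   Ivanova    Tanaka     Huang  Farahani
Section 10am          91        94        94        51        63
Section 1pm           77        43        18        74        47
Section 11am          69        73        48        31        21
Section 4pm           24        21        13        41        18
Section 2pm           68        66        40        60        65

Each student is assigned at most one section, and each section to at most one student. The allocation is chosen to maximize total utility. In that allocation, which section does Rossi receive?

Treat this as an assignment problem: match each student to one section.
Optimal: Rossi→Section 1pm (77 points), Ivanova→Section 11am (73 points), Tanaka→Section 10am (94 points), Huang→Section 4pm (41 points), Farahani→Section 2pm (65 points) — total 77+73+94+41+65 = 350 points.
Max-entry greedy (repeatedly take the single best remaining cell) gives 325 points, worse by 25.
Rossi's own top section is Section 10am (91 points), but forcing Rossi→Section 10am and reassigning the rest optimally gives only 316 points — worse by 34.

Rossi receives Section 1pm.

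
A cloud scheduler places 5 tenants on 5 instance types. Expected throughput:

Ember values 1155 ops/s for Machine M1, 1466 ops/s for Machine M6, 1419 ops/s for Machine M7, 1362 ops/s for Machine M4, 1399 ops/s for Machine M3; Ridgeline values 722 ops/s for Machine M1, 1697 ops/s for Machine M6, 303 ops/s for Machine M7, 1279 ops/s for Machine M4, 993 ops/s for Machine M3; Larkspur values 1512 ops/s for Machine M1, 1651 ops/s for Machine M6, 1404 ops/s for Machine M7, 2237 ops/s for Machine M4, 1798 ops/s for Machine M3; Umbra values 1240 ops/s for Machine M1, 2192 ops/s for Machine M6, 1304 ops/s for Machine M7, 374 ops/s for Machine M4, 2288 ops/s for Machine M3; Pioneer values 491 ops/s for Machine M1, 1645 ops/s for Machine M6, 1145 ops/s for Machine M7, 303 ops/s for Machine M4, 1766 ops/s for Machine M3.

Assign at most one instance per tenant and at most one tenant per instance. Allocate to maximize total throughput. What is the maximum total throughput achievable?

Maximum total: 8522 ops/s

This is a one-to-one assignment (maximum-weight bipartite matching).
Optimal: Ember→Machine M1 (1155 ops/s), Ridgeline→Machine M6 (1697 ops/s), Larkspur→Machine M4 (2237 ops/s), Umbra→Machine M3 (2288 ops/s), Pioneer→Machine M7 (1145 ops/s) — total 1155+1697+2237+2288+1145 = 8522 ops/s.
Column-greedy (each instance in turn goes to its best remaining tenant) gives 8168 ops/s, worse by 354.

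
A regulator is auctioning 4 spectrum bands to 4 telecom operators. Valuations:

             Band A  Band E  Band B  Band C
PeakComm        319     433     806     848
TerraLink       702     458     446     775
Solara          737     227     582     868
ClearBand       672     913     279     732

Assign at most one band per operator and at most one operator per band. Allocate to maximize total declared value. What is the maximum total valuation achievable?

Optimal: PeakComm→Band B ($806M), TerraLink→Band A ($702M), Solara→Band C ($868M), ClearBand→Band E ($913M) — total 806+702+868+913 = $3289M.
Next-best assignment: PeakComm→Band B, TerraLink→Band C, Solara→Band A, ClearBand→Band E = $3231M.
No other one-to-one assignment exceeds $3289M.

Maximum total: $3289M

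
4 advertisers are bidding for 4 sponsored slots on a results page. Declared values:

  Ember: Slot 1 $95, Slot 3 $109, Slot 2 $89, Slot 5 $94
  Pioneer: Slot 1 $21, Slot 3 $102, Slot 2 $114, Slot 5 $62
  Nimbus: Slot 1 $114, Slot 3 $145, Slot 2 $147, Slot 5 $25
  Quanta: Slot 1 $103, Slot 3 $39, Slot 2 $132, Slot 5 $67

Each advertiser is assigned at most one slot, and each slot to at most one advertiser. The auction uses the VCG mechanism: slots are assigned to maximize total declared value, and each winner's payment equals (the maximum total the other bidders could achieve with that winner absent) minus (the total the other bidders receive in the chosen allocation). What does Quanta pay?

Efficient allocation: Ember→Slot 5 ($94), Pioneer→Slot 2 ($114), Nimbus→Slot 3 ($145), Quanta→Slot 1 ($103); total welfare W = $456.
Quanta receives Slot 1 at value $103, so the others get W − 103 = $353.
Without Quanta: best allocation of the remaining 3 bidders over all 4 slots is Ember→Slot 1 ($95), Pioneer→Slot 2 ($114), Nimbus→Slot 3 ($145), total $354.
VCG payment = (others' best without Quanta) − (others' welfare with Quanta) = 354 − 353 = $1.

Quanta pays $1.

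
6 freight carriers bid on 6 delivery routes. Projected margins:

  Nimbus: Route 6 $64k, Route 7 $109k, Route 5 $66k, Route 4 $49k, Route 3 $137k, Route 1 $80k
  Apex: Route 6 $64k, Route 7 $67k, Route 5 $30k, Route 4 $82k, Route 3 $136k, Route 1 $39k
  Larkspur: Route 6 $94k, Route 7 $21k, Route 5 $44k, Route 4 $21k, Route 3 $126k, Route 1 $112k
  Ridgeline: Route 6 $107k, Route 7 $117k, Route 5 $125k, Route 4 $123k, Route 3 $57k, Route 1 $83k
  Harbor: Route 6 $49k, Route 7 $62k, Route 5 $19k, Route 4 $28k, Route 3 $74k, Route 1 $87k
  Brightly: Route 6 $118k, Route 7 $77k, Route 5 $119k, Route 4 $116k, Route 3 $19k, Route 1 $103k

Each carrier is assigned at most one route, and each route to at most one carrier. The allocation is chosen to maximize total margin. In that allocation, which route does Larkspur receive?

Optimal: Nimbus→Route 7 ($109k), Apex→Route 3 ($136k), Larkspur→Route 6 ($94k), Ridgeline→Route 4 ($123k), Harbor→Route 1 ($87k), Brightly→Route 5 ($119k) — total 109+136+94+123+87+119 = $668k.
Column-greedy (each route in turn goes to its best remaining carrier) gives $596k, worse by 72.
Next-best assignment: Nimbus→Route 7, Apex→Route 3, Larkspur→Route 6, Ridgeline→Route 5, Harbor→Route 1, Brightly→Route 4 = $667k.
Swapping Ridgeline↔Brightly (Ridgeline→Route 5 $125k, Brightly→Route 4 $116k) loses 1.
No other one-to-one assignment exceeds $668k.
Larkspur's own top route is Route 3 ($126k), but forcing Larkspur→Route 3 and reassigning the rest optimally gives only $647k — worse by 21.

Larkspur receives Route 6.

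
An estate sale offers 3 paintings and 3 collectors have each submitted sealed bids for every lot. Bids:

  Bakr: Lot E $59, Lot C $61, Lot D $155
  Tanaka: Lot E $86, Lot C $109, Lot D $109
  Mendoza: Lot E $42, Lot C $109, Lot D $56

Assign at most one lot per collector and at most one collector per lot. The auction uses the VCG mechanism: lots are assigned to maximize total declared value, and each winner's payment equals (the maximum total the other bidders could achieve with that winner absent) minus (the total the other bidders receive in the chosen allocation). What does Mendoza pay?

Efficient allocation: Bakr→Lot D ($155), Tanaka→Lot E ($86), Mendoza→Lot C ($109); total welfare W = $350.
Mendoza receives Lot C at value $109, so the others get W − 109 = $241.
Without Mendoza: best allocation of the remaining 2 bidders over all 3 lots is Bakr→Lot D ($155), Tanaka→Lot C ($109), total $264.
VCG payment = (others' best without Mendoza) − (others' welfare with Mendoza) = 264 − 241 = $23.

Mendoza pays $23.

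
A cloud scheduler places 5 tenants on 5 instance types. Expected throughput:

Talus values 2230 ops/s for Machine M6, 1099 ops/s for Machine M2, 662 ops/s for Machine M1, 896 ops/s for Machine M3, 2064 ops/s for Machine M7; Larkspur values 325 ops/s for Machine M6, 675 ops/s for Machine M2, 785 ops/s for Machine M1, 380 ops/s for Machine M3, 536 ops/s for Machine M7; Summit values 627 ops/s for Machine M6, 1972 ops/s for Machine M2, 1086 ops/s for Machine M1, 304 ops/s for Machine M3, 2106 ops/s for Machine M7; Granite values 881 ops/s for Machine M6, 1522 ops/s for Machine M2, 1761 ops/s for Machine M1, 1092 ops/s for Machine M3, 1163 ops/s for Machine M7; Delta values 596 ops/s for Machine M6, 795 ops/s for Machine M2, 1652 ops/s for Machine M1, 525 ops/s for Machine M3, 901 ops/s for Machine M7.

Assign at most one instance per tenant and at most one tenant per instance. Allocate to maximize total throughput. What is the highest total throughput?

Maximum total: 7890 ops/s

Optimal: Talus→Machine M6 (2230 ops/s), Larkspur→Machine M3 (380 ops/s), Summit→Machine M7 (2106 ops/s), Granite→Machine M2 (1522 ops/s), Delta→Machine M1 (1652 ops/s) — total 2230+380+2106+1522+1652 = 7890 ops/s.
Row-greedy (each tenant in turn takes its best remaining instance) gives 7168 ops/s, worse by 722.
Next-best assignment: Talus→Machine M6, Larkspur→Machine M2, Summit→Machine M7, Granite→Machine M3, Delta→Machine M1 = 7755 ops/s.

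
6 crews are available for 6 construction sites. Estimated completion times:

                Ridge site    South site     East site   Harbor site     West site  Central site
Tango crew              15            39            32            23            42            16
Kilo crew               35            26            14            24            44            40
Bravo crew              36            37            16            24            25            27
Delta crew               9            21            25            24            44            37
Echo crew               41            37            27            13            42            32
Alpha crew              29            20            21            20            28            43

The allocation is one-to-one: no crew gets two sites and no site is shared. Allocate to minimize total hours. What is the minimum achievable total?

Minimum total: 97 hours

This is the linear assignment problem.
Optimal: Tango crew→Central site (16 hours), Kilo crew→East site (14 hours), Bravo crew→West site (25 hours), Delta crew→Ridge site (9 hours), Echo crew→Harbor site (13 hours), Alpha crew→South site (20 hours) — total 16+14+25+9+13+20 = 97 hours.
Row-greedy (each crew in turn takes its cheapest remaining site) gives 134 hours, worse by 37.
Next-best assignment: Tango crew→Central site, Kilo crew→South site, Bravo crew→East site, Delta crew→Ridge site, Echo crew→Harbor site, Alpha crew→West site = 108 hours.
Swapping Delta crew↔Bravo crew (Delta crew→West site 44 hours, Bravo crew→Ridge site 36 hours) adds 46.
Every other assignment is strictly worse.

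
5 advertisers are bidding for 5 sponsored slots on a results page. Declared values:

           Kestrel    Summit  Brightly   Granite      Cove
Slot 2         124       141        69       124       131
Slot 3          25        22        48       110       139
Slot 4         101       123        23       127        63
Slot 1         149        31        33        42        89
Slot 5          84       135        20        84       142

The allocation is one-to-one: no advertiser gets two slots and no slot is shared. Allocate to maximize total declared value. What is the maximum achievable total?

Max total: $619

Optimal: Kestrel→Slot 1 ($149), Summit→Slot 5 ($135), Brightly→Slot 2 ($69), Granite→Slot 4 ($127), Cove→Slot 3 ($139) — total 149+135+69+127+139 = $619.
Max-entry greedy (repeatedly take the single best remaining cell) gives $607, worse by 12.
No other one-to-one assignment exceeds $619.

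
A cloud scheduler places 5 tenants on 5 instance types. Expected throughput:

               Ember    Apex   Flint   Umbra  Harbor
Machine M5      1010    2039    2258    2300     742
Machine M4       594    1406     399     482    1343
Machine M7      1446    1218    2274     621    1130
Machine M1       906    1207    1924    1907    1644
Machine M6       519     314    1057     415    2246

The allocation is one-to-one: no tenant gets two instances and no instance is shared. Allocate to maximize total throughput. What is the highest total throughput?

Max total: 9322 ops/s

Optimal: Ember→Machine M7 (1446 ops/s), Apex→Machine M4 (1406 ops/s), Flint→Machine M1 (1924 ops/s), Umbra→Machine M5 (2300 ops/s), Harbor→Machine M6 (2246 ops/s) — total 1446+1406+1924+2300+2246 = 9322 ops/s.
Max-entry greedy (repeatedly take the single best remaining cell) gives 9132 ops/s, worse by 190.
Checked against all permutations: 9322 ops/s is optimal.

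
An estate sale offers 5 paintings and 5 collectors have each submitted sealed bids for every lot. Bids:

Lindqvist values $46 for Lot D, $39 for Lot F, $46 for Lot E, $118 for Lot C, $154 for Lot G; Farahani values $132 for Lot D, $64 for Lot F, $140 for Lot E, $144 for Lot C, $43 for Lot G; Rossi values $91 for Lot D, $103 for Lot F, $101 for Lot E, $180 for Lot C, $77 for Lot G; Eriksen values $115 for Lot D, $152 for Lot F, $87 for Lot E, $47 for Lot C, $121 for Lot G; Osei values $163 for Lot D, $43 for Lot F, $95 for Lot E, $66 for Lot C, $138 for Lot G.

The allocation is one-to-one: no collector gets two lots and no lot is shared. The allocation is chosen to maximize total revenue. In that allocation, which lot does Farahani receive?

Treat this as an assignment problem: match each collector to one lot.
Optimal: Lindqvist→Lot G ($154), Farahani→Lot E ($140), Rossi→Lot C ($180), Eriksen→Lot F ($152), Osei→Lot D ($163) — total 154+140+180+152+163 = $789.
Row-greedy (each collector in turn takes its best remaining lot) gives $611, worse by 178.
Farahani's own top lot is Lot C ($144), but forcing Farahani→Lot C and reassigning the rest optimally gives only $714 — worse by 75.

Farahani receives Lot E.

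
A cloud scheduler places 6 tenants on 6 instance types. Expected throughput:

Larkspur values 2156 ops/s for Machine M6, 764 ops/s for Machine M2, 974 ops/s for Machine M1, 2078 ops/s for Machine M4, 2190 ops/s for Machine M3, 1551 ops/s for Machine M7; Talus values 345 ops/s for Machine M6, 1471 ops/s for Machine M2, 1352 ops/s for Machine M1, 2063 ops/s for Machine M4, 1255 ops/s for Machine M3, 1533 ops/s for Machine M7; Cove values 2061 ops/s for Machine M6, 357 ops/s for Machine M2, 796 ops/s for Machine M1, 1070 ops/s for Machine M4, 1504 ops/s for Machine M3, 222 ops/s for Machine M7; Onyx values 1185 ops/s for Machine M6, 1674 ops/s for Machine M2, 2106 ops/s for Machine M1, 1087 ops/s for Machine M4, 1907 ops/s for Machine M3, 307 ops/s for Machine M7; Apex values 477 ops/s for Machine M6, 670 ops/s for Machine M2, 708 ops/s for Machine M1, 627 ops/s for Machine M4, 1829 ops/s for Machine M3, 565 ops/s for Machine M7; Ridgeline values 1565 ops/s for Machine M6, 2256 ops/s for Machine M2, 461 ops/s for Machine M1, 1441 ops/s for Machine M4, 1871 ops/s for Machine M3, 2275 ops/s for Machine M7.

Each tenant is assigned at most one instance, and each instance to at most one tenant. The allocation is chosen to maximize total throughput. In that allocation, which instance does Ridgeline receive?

Optimal: Larkspur→Machine M7 (1551 ops/s), Talus→Machine M4 (2063 ops/s), Cove→Machine M6 (2061 ops/s), Onyx→Machine M1 (2106 ops/s), Apex→Machine M3 (1829 ops/s), Ridgeline→Machine M2 (2256 ops/s) — total 1551+2063+2061+2106+1829+2256 = 11866 ops/s.
Max-entry greedy (repeatedly take the single best remaining cell) gives 11365 ops/s, worse by 501.
Next-best assignment: Larkspur→Machine M4, Talus→Machine M7, Cove→Machine M6, Onyx→Machine M1, Apex→Machine M3, Ridgeline→Machine M2 = 11863 ops/s.
Swapping Cove↔Larkspur (Cove→Machine M7 222 ops/s, Larkspur→Machine M6 2156 ops/s) loses 1234.
Ridgeline's own top instance is Machine M7 (2275 ops/s), but forcing Ridgeline→Machine M7 and reassigning the rest optimally gives only 11820 ops/s — worse by 46.

Ridgeline receives Machine M2.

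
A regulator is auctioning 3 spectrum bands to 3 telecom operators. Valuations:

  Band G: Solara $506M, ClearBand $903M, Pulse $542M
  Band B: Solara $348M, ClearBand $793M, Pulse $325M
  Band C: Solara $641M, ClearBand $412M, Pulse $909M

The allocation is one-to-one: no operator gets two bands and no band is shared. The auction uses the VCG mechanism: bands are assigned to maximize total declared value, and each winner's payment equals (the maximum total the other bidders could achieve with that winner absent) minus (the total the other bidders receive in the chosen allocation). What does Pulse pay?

Efficient allocation: Solara→Band G ($506M), ClearBand→Band B ($793M), Pulse→Band C ($909M); total welfare W = $2208M.
Pulse receives Band C at value $909M, so the others get W − 909 = $1299M.
Without Pulse: best allocation of the remaining 2 bidders over all 3 bands is Solara→Band C ($641M), ClearBand→Band G ($903M), total $1544M.
VCG payment = (others' best without Pulse) − (others' welfare with Pulse) = 1544 − 1299 = $245M.

Pulse pays $245M.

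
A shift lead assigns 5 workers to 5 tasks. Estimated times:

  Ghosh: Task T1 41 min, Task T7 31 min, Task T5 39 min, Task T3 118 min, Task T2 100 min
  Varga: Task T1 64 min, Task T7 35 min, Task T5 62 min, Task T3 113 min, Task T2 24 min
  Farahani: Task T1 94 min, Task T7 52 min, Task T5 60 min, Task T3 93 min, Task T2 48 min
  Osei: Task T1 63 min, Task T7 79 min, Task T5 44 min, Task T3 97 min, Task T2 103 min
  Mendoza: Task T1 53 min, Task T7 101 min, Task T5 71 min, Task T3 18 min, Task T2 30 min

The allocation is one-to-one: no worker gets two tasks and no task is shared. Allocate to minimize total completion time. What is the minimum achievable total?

Optimal: Ghosh→Task T1 (41 min), Varga→Task T2 (24 min), Farahani→Task T7 (52 min), Osei→Task T5 (44 min), Mendoza→Task T3 (18 min) — total 41+24+52+44+18 = 179 min.
Column-greedy (each task in turn goes to its cheapest remaining worker) gives 186 min, worse by 7.
No other one-to-one assignment undercuts 179 min.

Minimum total: 179 min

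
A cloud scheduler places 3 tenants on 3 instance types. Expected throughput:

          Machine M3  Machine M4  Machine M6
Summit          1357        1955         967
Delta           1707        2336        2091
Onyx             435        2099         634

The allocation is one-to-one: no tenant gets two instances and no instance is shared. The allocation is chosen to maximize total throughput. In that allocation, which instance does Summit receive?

Summit receives Machine M3.

Optimal: Summit→Machine M3 (1357 ops/s), Delta→Machine M6 (2091 ops/s), Onyx→Machine M4 (2099 ops/s) — total 1357+2091+2099 = 5547 ops/s.
Next-best assignment: Summit→Machine M6, Delta→Machine M3, Onyx→Machine M4 = 4773 ops/s.
Swapping Delta↔Summit (Delta→Machine M3 1707 ops/s, Summit→Machine M6 967 ops/s) loses 774.
No other one-to-one assignment exceeds 5547 ops/s.
Summit's own top instance is Machine M4 (1955 ops/s), but forcing Summit→Machine M4 and reassigning the rest optimally gives only 4481 ops/s — worse by 1066.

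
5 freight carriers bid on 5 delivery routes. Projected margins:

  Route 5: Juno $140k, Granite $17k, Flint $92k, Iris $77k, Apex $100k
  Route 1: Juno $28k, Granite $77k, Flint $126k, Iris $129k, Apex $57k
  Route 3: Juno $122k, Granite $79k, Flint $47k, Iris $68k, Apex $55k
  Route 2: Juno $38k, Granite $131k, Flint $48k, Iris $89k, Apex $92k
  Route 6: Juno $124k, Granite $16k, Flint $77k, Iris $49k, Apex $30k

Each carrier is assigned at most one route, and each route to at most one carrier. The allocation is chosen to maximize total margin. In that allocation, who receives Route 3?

Optimal: Juno→Route 3 ($122k), Granite→Route 2 ($131k), Flint→Route 6 ($77k), Iris→Route 1 ($129k), Apex→Route 5 ($100k) — total 122+131+77+129+100 = $559k.
Max-entry greedy (repeatedly take the single best remaining cell) gives $532k, worse by 27.
Next-best assignment: Juno→Route 6, Granite→Route 2, Flint→Route 1, Iris→Route 3, Apex→Route 5 = $549k.
No other one-to-one assignment exceeds $559k.
Juno's own top route is Route 5 ($140k), but forcing Juno→Route 5 and reassigning the rest optimally gives only $532k — worse by 27.

Juno receives Route 3.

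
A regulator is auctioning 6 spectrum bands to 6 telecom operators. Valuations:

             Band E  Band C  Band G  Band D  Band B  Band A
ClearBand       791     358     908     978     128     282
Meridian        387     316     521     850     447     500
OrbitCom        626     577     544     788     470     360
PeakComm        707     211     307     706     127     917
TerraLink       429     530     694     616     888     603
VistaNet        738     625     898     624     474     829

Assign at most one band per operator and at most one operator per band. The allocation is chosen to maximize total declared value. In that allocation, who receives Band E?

Treat this as an assignment problem: match each operator to one band.
Optimal: ClearBand→Band E ($791M), Meridian→Band D ($850M), OrbitCom→Band C ($577M), PeakComm→Band A ($917M), TerraLink→Band B ($888M), VistaNet→Band G ($898M) — total 791+850+577+917+888+898 = $4921M.
Max-entry greedy (repeatedly take the single best remaining cell) gives $4623M, worse by 298.
Next-best assignment: ClearBand→Band G, Meridian→Band D, OrbitCom→Band C, PeakComm→Band A, TerraLink→Band B, VistaNet→Band E = $4878M.
Swapping ClearBand↔VistaNet (ClearBand→Band G $908M, VistaNet→Band E $738M) loses 43.
ClearBand's own top band is Band D ($978M), but forcing ClearBand→Band D and reassigning the rest optimally gives only $4645M — worse by 276.

ClearBand receives Band E.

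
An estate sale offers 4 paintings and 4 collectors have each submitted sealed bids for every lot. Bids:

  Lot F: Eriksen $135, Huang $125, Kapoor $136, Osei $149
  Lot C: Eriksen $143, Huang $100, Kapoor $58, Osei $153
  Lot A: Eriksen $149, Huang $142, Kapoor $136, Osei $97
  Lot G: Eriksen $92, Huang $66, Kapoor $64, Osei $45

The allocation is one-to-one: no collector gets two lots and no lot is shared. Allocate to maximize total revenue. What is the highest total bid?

Treat this as an assignment problem: match each collector to one lot.
Optimal: Eriksen→Lot G ($92), Huang→Lot A ($142), Kapoor→Lot F ($136), Osei→Lot C ($153) — total 92+142+136+153 = $523.
Row-greedy (each collector in turn takes its best remaining lot) gives $491, worse by 32.
Swapping Huang↔Osei (Huang→Lot C $100, Osei→Lot A $97) loses 98.
Every other assignment is strictly worse.

Maximum total: $523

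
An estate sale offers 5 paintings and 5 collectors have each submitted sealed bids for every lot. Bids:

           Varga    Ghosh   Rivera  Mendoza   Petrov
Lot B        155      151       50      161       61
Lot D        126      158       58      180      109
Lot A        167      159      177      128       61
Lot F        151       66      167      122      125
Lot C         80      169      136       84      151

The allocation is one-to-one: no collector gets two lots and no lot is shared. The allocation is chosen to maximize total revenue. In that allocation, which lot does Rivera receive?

Optimal: Varga→Lot A ($167), Ghosh→Lot B ($151), Rivera→Lot F ($167), Mendoza→Lot D ($180), Petrov→Lot C ($151) — total 167+151+167+180+151 = $816.
Max-entry greedy (repeatedly take the single best remaining cell) gives $806, worse by 10.
Next-best assignment: Varga→Lot B, Ghosh→Lot A, Rivera→Lot F, Mendoza→Lot D, Petrov→Lot C = $812.
Rivera's own top lot is Lot A ($177), but forcing Rivera→Lot A and reassigning the rest optimally gives only $810 — worse by 6.

Rivera receives Lot F.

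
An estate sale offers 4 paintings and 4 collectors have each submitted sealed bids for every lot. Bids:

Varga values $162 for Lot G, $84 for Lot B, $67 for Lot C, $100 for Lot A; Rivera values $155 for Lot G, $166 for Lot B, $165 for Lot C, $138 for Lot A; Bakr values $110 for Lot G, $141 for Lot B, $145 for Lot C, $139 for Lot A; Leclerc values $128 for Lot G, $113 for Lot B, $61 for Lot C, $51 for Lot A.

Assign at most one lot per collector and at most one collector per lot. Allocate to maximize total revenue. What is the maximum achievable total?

This is a one-to-one assignment (maximum-weight bipartite matching).
Optimal: Varga→Lot G ($162), Rivera→Lot C ($165), Bakr→Lot A ($139), Leclerc→Lot B ($113) — total 162+165+139+113 = $579.
Column-greedy (each lot in turn goes to its best remaining collector) gives $524, worse by 55.
Next-best assignment: Varga→Lot G, Rivera→Lot A, Bakr→Lot C, Leclerc→Lot B = $558.

Max total: $579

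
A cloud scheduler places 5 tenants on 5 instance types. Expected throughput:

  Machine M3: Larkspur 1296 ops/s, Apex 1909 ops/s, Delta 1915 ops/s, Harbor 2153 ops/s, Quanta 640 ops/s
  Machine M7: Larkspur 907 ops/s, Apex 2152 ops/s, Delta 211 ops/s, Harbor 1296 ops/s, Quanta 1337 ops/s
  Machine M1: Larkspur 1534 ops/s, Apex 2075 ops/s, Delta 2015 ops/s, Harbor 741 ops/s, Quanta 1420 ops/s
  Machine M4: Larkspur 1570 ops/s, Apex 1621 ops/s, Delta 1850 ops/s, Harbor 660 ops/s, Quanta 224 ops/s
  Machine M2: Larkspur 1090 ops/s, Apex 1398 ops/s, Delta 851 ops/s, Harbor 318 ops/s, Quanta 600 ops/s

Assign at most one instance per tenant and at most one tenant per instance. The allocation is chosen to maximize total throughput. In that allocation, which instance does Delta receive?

Optimal: Larkspur→Machine M2 (1090 ops/s), Apex→Machine M7 (2152 ops/s), Delta→Machine M4 (1850 ops/s), Harbor→Machine M3 (2153 ops/s), Quanta→Machine M1 (1420 ops/s) — total 1090+2152+1850+2153+1420 = 8665 ops/s.
Max-entry greedy (repeatedly take the single best remaining cell) gives 8490 ops/s, worse by 175.
Next-best assignment: Larkspur→Machine M2, Apex→Machine M1, Delta→Machine M4, Harbor→Machine M3, Quanta→Machine M7 = 8505 ops/s.
No other one-to-one assignment exceeds 8665 ops/s.
Delta's own top instance is Machine M1 (2015 ops/s), but forcing Delta→Machine M1 and reassigning the rest optimally gives only 8490 ops/s — worse by 175.

Delta receives Machine M4.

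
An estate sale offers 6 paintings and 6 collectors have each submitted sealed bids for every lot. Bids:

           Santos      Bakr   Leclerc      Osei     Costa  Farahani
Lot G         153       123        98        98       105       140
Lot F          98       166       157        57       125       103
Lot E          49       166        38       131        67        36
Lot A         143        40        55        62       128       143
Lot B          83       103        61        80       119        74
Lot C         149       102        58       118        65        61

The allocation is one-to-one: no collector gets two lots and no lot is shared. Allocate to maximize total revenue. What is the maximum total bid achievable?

Max total: $856

Optimal: Santos→Lot G ($153), Bakr→Lot E ($166), Leclerc→Lot F ($157), Osei→Lot C ($118), Costa→Lot B ($119), Farahani→Lot A ($143) — total 153+166+157+118+119+143 = $856.
Column-greedy (each lot in turn goes to its best remaining collector) gives $770, worse by 86.
Every other assignment is strictly worse.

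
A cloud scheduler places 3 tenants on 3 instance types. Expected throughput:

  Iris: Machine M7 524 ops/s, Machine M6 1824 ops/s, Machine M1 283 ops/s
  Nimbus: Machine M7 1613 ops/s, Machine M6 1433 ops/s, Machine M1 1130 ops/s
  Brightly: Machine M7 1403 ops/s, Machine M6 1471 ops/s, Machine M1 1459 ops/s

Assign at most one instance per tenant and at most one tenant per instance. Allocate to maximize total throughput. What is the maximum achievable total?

Optimal: Iris→Machine M6 (1824 ops/s), Nimbus→Machine M7 (1613 ops/s), Brightly→Machine M1 (1459 ops/s) — total 1824+1613+1459 = 4896 ops/s.

Max total: 4896 ops/s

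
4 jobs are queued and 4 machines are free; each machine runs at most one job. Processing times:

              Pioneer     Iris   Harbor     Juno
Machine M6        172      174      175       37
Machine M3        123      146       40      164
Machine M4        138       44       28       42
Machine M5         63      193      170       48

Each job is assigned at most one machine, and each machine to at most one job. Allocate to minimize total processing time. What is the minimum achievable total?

Optimal: Pioneer→Machine M5 (63 min), Iris→Machine M4 (44 min), Harbor→Machine M3 (40 min), Juno→Machine M6 (37 min) — total 63+44+40+37 = 184 min.
Min-entry greedy (repeatedly take the single cheapest remaining cell) gives 274 min, worse by 90.
Swapping Juno↔Pioneer (Juno→Machine M5 48 min, Pioneer→Machine M6 172 min) adds 120.

Min total: 184 min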